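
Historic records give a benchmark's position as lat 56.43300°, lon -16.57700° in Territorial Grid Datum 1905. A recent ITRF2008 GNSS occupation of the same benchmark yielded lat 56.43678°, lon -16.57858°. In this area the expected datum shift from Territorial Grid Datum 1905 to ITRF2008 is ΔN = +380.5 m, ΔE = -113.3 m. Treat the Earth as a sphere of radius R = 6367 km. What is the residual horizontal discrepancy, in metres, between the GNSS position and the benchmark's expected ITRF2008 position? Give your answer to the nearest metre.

Observed coordinate differences: Δφ = +0.00378°, Δλ = -0.00158°.
Converting to metres (1° lat = 111125 m, cos φ = 0.552912): observed ΔN = 420.1 m, observed ΔE = -97.1 m.
Subtracting the expected shift leaves a residual of 420.1 − (380.5) = 39.6 m north and -97.1 − (-113.3) = 16.2 m east.
Residual distance = √(39.6² + 16.2²) = 42.7 m.

43 m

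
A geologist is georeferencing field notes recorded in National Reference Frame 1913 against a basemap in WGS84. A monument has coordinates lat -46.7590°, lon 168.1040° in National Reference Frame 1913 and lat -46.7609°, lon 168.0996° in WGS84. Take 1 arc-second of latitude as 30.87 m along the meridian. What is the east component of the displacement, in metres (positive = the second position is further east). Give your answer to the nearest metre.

Δφ = -46.7609° − -46.7590° = -0.0019°; Δλ = 168.0996° − 168.1040° = -0.0044°.
1° of latitude = 3600 × 30.87 = 111132 m.
ΔN = Δφ × 111132 = -211.2 m; ΔE = Δλ × 111132 × cos(-46.7590°) = -0.0044 × 111132 × 0.685069 = -335.0 m.

ΔE = -335 m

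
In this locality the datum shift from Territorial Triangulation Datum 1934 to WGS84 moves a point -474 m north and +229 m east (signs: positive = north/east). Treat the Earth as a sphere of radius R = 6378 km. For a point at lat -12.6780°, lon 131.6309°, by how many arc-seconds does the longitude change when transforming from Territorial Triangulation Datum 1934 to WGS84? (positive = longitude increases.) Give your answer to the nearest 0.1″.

At latitude -12.6780°, cos φ = 0.975619.
One radian of longitude at latitude φ spans R cos φ, so Δλ = ΔE / (R cos φ) = 229.0 / (6378000 × 0.975619) = 3.6802e-05 rad = 7.591″.

Δλ = 7.6″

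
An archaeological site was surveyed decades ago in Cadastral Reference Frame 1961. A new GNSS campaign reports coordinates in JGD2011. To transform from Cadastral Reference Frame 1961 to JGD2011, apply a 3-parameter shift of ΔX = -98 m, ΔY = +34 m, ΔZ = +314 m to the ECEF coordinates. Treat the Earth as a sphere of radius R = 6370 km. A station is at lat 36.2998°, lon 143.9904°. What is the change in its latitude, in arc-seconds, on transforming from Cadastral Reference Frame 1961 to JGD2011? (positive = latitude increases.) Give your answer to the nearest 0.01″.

Δφ = 6.29″

sin φ = 0.592010, cos φ = 0.805930, sin λ = 0.587921, cos λ = -0.808918.
North component: ΔN = −sin φ cos λ·ΔX − sin φ sin λ·ΔY + cos φ·ΔZ = −(0.592010)(-0.808918)(-98) − (0.592010)(0.587921)(34) + (0.805930)(314) = 194.30 m.
1° of latitude spans πR/180 = 111177 m, so Δφ = 194.30 / 111177 × 3600 = 6.291″.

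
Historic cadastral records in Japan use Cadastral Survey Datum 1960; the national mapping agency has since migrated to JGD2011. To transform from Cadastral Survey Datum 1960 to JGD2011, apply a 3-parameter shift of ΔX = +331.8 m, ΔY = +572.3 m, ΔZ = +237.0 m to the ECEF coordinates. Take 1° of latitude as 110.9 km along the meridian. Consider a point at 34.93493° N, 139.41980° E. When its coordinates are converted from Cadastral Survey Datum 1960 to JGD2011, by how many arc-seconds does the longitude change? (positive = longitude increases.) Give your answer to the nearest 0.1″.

Δλ = -25.8″

sin φ = 0.572646, cos φ = 0.819803, sin λ = 0.650512, cos λ = -0.759496.
East component: ΔE = −sin λ·ΔX + cos λ·ΔY = −(0.650512)(331.8) + (-0.759496)(572.3) = -650.50 m.
1° of latitude spans 110900 m; at latitude φ, 1° of longitude spans that × cos φ = 90916.1 m, so Δλ = -650.50 / 90916.1 × 3600 = -25.758″.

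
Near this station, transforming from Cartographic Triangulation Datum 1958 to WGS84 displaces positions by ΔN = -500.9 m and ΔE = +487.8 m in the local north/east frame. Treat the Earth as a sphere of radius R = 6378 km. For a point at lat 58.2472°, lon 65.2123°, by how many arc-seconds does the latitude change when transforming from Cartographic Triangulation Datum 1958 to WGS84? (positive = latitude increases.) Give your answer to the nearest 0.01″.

Δφ = -16.20″

On a sphere of radius R, 1 rad of latitude = R, so Δφ = ΔN / R = -500.9 / 6378000 = -7.8536e-05 rad = -16.199″.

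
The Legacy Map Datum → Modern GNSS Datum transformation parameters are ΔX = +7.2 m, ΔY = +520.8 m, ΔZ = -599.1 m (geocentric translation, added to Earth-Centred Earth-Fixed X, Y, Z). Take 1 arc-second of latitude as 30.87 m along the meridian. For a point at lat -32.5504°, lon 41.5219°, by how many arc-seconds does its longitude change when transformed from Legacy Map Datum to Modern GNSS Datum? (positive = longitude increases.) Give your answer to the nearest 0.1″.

Δλ = 14.8″

sin φ = -0.538041, cos φ = 0.842918, sin λ = 0.662906, cos λ = 0.748702.
East component: ΔE = −sin λ·ΔX + cos λ·ΔY = −(0.662906)(7.2) + (0.748702)(520.8) = 385.15 m.
1° of latitude spans 3600 × 30.87 = 111132 m; at latitude φ, 1° of longitude spans that × cos φ = 93675.2 m, so Δλ = 385.15 / 93675.2 × 3600 = 14.802″.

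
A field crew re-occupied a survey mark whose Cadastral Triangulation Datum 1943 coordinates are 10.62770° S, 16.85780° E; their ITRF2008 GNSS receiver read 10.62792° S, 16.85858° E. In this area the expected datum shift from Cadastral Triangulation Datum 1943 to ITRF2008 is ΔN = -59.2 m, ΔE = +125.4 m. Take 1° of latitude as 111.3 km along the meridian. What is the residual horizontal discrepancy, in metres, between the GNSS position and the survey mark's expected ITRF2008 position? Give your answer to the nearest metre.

53 m

Observed coordinate differences: Δφ = -0.00022°, Δλ = +0.00078°.
Converting to metres (1° lat = 111300 m, cos φ = 0.982846): observed ΔN = -24.5 m, observed ΔE = 85.3 m.
Subtracting the expected shift leaves a residual of -24.5 − (-59.2) = 34.7 m north and 85.3 − (125.4) = -40.1 m east.
Residual distance = √(34.7² + (-40.1)²) = 53.0 m.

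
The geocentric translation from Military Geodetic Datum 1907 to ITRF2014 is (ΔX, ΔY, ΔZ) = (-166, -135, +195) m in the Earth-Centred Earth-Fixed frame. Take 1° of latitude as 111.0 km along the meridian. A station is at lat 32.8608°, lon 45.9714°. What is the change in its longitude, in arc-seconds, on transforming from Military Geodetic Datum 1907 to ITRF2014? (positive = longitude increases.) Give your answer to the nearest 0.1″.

sin φ = 0.542600, cos φ = 0.839991, sin λ = 0.718993, cos λ = 0.695017.
East component: ΔE = −sin λ·ΔX + cos λ·ΔY = −(0.718993)(-166) + (0.695017)(-135) = 25.53 m.
1° of latitude spans 111000 m; at latitude φ, 1° of longitude spans that × cos φ = 93239.0 m, so Δλ = 25.53 / 93239.0 × 3600 = 0.986″.

Δλ = 1.0″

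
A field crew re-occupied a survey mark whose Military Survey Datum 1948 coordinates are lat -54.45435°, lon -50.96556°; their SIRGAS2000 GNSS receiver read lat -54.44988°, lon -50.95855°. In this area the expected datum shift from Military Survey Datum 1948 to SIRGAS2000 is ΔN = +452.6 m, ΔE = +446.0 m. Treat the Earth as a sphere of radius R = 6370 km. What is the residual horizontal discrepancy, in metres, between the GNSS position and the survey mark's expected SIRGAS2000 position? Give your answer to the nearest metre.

45 m

Observed coordinate differences: Δφ = +0.00447°, Δλ = +0.00701°.
Converting to metres (1° lat = 111177 m, cos φ = 0.581351): observed ΔN = 497.0 m, observed ΔE = 453.1 m.
Subtracting the expected shift leaves a residual of 497.0 − (452.6) = 44.4 m north and 453.1 − (446.0) = 7.1 m east.
Residual distance = √(44.4² + 7.1²) = 44.9 m.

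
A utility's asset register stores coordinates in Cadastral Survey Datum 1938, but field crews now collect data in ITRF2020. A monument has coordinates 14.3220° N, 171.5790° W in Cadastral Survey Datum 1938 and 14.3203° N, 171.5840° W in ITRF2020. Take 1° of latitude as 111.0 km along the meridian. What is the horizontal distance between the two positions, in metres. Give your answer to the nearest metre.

570 m

Δφ = 14.3203° − 14.3220° = -0.0017°; Δλ = -171.5840° − -171.5790° = -0.0050°.
ΔN = Δφ × 111000 = -188.7 m; ΔE = Δλ × 111000 × cos(14.3220°) = -0.0050 × 111000 × 0.968921 = -537.8 m.
Distance = √(ΔE² + ΔN²) = √((-537.8)² + (-188.7)²) = 569.9 m.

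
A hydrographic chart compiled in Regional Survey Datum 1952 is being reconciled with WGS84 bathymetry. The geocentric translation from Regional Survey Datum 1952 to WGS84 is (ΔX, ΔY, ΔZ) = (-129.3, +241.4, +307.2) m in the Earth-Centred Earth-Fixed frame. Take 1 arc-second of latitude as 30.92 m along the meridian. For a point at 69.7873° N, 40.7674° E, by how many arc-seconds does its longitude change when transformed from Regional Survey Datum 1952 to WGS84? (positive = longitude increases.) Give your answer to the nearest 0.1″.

sin φ = 0.938416, cos φ = 0.345506, sin λ = 0.652990, cos λ = 0.757367.
East component: ΔE = −sin λ·ΔX + cos λ·ΔY = −(0.652990)(-129.3) + (0.757367)(241.4) = 267.26 m.
1° of latitude spans 3600 × 30.92 = 111312 m; at latitude φ, 1° of longitude spans that × cos φ = 38459.0 m, so Δλ = 267.26 / 38459.0 × 3600 = 25.017″.

Δλ = 25.0″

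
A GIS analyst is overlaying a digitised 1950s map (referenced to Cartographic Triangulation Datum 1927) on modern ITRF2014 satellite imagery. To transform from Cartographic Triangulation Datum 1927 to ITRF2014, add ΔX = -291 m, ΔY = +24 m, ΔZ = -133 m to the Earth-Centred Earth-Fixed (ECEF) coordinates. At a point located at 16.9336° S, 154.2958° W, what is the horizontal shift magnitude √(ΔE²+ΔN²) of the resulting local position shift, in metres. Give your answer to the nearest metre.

At φ = -16.9336°, λ = -154.2958°: sin φ = -0.291263, cos φ = 0.956643, sin λ = -0.433725, cos λ = -0.901045.
ΔE = −sin λ·ΔX + cos λ·ΔY = −(-0.433725)·(-291) + (-0.901045)·(24) = -147.84 m.
ΔN = −sin φ cos λ·ΔX − sin φ sin λ·ΔY + cos φ·ΔZ = −(-0.291263)(-0.901045)(-291) − (-0.291263)(-0.433725)(24) + (0.956643)(-133) = -53.89 m.
Horizontal magnitude = √(ΔE² + ΔN²) = √((-147.84)² + (-53.89)²) = 157.36 m.

157 m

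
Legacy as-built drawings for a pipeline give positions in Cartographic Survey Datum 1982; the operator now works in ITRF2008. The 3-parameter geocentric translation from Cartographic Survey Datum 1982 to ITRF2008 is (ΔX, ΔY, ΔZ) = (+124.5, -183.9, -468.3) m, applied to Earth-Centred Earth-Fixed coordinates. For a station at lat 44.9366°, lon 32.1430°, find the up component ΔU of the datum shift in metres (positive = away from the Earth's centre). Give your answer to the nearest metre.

At φ = 44.9366°, λ = 32.1430°: sin φ = 0.706324, cos φ = 0.707889, sin λ = 0.532034, cos λ = 0.846723.
ΔU = cos φ cos λ·ΔX + cos φ sin λ·ΔY + sin φ·ΔZ = (0.707889)(0.846723)(124.5) + (0.707889)(0.532034)(-183.9) + (0.706324)(-468.3) = -325.41 m.

ΔU = -325 m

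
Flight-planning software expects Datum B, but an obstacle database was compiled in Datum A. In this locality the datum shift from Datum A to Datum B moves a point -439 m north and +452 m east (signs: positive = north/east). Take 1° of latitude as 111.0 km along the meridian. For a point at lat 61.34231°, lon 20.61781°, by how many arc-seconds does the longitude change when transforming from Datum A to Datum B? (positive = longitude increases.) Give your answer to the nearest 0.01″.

Δλ = 30.57″

At latitude 61.34231°, cos φ = 0.479576.
1° of longitude at this latitude = 111.0 × cos φ = 53.23 km, so Δλ = 452.0 / 53232.9 = 0.0084910° = 30.568″.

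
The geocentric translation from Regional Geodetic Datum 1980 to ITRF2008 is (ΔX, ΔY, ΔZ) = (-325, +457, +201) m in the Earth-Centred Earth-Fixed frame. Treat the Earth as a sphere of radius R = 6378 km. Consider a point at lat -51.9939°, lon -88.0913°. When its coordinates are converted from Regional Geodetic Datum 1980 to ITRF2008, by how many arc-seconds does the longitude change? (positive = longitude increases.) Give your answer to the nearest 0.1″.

Δλ = -16.3″

sin φ = -0.787945, cos φ = 0.615745, sin λ = -0.999445, cos λ = 0.033307.
East component: ΔE = −sin λ·ΔX + cos λ·ΔY = −(-0.999445)(-325) + (0.033307)(457) = -309.60 m.
1° of latitude spans πR/180 = 111317 m; at latitude φ, 1° of longitude spans that × cos φ = 68543.0 m, so Δλ = -309.60 / 68543.0 × 3600 = -16.261″.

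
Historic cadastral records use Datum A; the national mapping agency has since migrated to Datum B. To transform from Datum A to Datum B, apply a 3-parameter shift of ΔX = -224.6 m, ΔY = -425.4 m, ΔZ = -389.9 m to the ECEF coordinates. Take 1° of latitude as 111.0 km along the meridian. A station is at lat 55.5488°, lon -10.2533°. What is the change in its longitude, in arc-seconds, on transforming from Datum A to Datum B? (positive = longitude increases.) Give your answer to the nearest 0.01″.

Δλ = -26.29″

sin φ = 0.824608, cos φ = 0.565704, sin λ = -0.178000, cos λ = 0.984030.
East component: ΔE = −sin λ·ΔX + cos λ·ΔY = −(-0.178000)(-224.6) + (0.984030)(-425.4) = -458.59 m.
1° of latitude spans 111000 m; at latitude φ, 1° of longitude spans that × cos φ = 62793.2 m, so Δλ = -458.59 / 62793.2 × 3600 = -26.291″.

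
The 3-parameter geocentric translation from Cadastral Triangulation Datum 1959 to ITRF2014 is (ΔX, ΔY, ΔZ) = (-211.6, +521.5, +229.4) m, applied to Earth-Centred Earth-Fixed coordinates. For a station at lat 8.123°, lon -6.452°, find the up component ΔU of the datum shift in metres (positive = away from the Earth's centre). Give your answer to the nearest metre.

The local up (radial) axis is (cos φ cos λ, cos φ sin λ, sin φ), giving ΔU = -208.150 − 58.013 + 32.414 = -233.75 m.

ΔU = -234 m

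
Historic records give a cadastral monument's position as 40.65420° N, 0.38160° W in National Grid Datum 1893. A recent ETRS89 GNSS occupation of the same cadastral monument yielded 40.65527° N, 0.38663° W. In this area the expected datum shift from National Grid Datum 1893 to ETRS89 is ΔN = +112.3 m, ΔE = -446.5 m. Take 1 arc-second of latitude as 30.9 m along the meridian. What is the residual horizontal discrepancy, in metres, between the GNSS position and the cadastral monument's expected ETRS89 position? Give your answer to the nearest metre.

Observed coordinate differences: Δφ = +0.00107°, Δλ = -0.00503°.
Converting to metres (1° lat = 111240 m, cos φ = 0.758655): observed ΔN = 119.0 m, observed ΔE = -424.5 m.
Subtracting the expected shift leaves a residual of 119.0 − (112.3) = 6.7 m north and -424.5 − (-446.5) = 22.0 m east.
Residual distance = √(6.7² + 22.0²) = 23.0 m.

23 m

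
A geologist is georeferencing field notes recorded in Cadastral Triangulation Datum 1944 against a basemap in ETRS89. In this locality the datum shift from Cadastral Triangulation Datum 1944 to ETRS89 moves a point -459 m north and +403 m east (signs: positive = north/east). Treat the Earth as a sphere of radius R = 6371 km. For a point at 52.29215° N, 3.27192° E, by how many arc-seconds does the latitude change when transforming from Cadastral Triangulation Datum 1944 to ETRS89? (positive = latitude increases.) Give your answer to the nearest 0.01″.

Δφ = -14.86″

On a sphere of radius R, 1 rad of latitude = R, so Δφ = ΔN / R = -459.0 / 6371000 = -7.2045e-05 rad = -14.860″.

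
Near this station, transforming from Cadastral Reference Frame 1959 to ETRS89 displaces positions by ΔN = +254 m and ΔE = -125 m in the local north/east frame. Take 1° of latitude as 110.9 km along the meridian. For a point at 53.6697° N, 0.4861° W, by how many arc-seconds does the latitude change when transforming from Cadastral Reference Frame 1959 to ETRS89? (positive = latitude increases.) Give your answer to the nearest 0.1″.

1° of latitude = 110.9 km, so Δφ = 254.0 / 110900 = 0.0022904° = 8.245″.

Δφ = 8.2″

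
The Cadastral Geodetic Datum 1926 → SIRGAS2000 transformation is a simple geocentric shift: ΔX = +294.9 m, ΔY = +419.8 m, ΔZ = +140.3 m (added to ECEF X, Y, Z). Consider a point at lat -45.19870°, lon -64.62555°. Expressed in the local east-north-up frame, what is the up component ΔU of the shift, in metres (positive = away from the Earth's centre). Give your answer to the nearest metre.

ΔU = -278 m

At φ = -45.19870°, λ = -64.62555°: sin φ = -0.709555, cos φ = 0.704650, sin λ = -0.903526, cos λ = 0.428532.
ΔU = cos φ cos λ·ΔX + cos φ sin λ·ΔY + sin φ·ΔZ = (0.704650)(0.428532)(294.9) + (0.704650)(-0.903526)(419.8) + (-0.709555)(140.3) = -277.78 m.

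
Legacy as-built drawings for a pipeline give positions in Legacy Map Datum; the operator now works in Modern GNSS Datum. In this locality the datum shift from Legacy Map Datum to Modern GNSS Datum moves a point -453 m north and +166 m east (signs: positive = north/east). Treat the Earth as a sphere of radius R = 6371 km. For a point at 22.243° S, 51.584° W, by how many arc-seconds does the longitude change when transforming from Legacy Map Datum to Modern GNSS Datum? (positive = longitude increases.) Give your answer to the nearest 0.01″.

Δλ = 5.81″

At latitude -22.243°, cos φ = 0.925587.
One radian of longitude at latitude φ spans R cos φ, so Δλ = ΔE / (R cos φ) = 166.0 / (6371000 × 0.925587) = 2.8150e-05 rad = 5.806″.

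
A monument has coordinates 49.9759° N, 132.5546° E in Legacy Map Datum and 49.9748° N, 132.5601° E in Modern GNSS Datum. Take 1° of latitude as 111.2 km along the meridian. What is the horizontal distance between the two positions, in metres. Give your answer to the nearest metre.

412 m

Δφ = 49.9748° − 49.9759° = -0.0011°; Δλ = 132.5601° − 132.5546° = +0.0055°.
ΔN = Δφ × 111200 = -122.3 m; ΔE = Δλ × 111200 × cos(49.9759°) = +0.0055 × 111200 × 0.643110 = 393.3 m.
Distance = √(ΔE² + ΔN²) = √(393.3² + (-122.3)²) = 411.9 m.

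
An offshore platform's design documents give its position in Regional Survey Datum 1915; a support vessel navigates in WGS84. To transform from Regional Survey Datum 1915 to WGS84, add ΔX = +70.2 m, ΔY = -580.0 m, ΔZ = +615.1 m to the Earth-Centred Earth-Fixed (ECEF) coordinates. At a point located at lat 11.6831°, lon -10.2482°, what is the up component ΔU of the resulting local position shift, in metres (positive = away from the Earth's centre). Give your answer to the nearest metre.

ΔU = 293 m

The local up (radial) axis is (cos φ cos λ, cos φ sin λ, sin φ), giving ΔU = 67.649 + 101.052 + 124.557 = 293.26 m.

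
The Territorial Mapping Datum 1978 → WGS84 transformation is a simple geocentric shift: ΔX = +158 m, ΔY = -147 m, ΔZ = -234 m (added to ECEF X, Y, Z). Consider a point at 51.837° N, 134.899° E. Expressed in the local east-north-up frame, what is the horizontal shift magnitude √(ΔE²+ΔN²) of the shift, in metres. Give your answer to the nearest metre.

At φ = 51.837°, λ = 134.899°: sin φ = 0.786256, cos φ = 0.617901, sin λ = 0.708352, cos λ = -0.705859.
ΔE = −sin λ·ΔX + cos λ·ΔY = −(0.708352)·(158) + (-0.705859)·(-147) = -8.16 m.
ΔN = −sin φ cos λ·ΔX − sin φ sin λ·ΔY + cos φ·ΔZ = −(0.786256)(-0.705859)(158) − (0.786256)(0.708352)(-147) + (0.617901)(-234) = 24.97 m.
Horizontal magnitude = √(ΔE² + ΔN²) = √((-8.16)² + 24.97²) = 26.27 m.

26 m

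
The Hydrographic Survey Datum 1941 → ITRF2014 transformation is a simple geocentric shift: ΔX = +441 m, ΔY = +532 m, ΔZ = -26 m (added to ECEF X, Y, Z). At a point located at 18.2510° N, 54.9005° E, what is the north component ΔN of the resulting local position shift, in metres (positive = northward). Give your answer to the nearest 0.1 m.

ΔN = -240.4 m

The local north axis is (−sin φ cos λ, −sin φ sin λ, cos φ), giving ΔN = -79.414 − 136.314 − 24.692 = -240.42 m.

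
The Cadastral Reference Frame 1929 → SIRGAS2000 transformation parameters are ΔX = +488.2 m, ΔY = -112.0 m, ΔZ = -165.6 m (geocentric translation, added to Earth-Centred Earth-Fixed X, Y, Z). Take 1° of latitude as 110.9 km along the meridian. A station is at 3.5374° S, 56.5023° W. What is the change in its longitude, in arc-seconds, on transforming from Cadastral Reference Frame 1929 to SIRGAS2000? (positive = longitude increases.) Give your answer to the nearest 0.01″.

Δλ = 11.23″

sin φ = -0.061700, cos φ = 0.998095, sin λ = -0.833908, cos λ = 0.551904.
East component: ΔE = −sin λ·ΔX + cos λ·ΔY = −(-0.833908)(488.2) + (0.551904)(-112.0) = 345.30 m.
1° of latitude spans 110900 m; at latitude φ, 1° of longitude spans that × cos φ = 110688.7 m, so Δλ = 345.30 / 110688.7 × 3600 = 11.230″.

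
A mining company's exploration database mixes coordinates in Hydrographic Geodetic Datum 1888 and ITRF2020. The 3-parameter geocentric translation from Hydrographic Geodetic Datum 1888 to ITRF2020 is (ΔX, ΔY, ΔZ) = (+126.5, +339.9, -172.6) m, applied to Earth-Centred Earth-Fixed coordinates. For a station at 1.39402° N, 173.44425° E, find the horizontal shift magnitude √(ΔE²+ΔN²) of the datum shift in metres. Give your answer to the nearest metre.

391 m

The local east axis at (φ, λ) is (−sin λ, cos λ, 0), so ΔE = −sin(173.44425°)·126.5 + cos(173.44425°)·339.9 = -352.12 m.
The local north axis is (−sin φ cos λ, −sin φ sin λ, cos φ), giving ΔN = 3.057 − 0.944 − 172.549 = -170.44 m.
Horizontal magnitude = √(ΔE² + ΔN²) = √((-352.12)² + (-170.44)²) = 391.20 m.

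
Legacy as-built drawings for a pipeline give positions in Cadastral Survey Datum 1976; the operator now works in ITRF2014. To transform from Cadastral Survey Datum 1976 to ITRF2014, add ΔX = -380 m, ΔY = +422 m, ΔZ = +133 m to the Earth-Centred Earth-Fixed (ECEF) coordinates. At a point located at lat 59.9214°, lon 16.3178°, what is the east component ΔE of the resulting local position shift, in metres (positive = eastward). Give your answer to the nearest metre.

The local east axis at (φ, λ) is (−sin λ, cos λ, 0), so ΔE = −sin(16.3178°)·(-380) + cos(16.3178°)·422 = 511.77 m.

ΔE = 512 m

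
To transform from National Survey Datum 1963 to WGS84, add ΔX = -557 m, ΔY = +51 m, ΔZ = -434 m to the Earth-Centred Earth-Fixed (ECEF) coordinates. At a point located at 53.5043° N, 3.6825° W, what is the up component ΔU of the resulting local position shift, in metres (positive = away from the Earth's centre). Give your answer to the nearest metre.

ΔU = -681 m

The local up (radial) axis is (cos φ cos λ, cos φ sin λ, sin φ), giving ΔU = -330.599 − 1.948 − 348.893 = -681.44 m.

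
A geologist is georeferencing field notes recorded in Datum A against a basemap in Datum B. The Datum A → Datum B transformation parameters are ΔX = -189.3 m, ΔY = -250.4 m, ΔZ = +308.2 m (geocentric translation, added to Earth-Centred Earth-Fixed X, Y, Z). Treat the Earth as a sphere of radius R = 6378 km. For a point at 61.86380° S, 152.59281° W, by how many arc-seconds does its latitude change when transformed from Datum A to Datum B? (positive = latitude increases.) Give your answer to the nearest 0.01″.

sin φ = -0.881829, cos φ = 0.471569, sin λ = -0.460311, cos λ = -0.887758.
North component: ΔN = −sin φ cos λ·ΔX − sin φ sin λ·ΔY + cos φ·ΔZ = −(-0.881829)(-0.887758)(-189.3) − (-0.881829)(-0.460311)(-250.4) + (0.471569)(308.2) = 395.17 m.
1° of latitude spans πR/180 = 111317 m, so Δφ = 395.17 / 111317 × 3600 = 12.780″.

Δφ = 12.78″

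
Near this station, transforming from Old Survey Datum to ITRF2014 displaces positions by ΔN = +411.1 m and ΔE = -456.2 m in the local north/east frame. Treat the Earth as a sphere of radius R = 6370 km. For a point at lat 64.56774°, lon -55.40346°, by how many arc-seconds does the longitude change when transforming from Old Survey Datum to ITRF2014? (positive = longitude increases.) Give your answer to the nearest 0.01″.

At latitude 64.56774°, cos φ = 0.429444.
One radian of longitude at latitude φ spans R cos φ, so Δλ = ΔE / (R cos φ) = -456.2 / (6370000 × 0.429444) = -1.6677e-04 rad = -34.398″.

Δλ = -34.40″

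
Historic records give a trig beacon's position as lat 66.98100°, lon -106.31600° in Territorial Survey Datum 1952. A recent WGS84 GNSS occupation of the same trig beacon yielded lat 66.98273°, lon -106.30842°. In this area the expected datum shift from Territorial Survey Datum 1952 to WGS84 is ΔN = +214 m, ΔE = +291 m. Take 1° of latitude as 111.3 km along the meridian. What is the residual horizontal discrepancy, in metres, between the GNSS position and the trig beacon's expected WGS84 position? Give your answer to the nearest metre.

Observed coordinate differences: Δφ = +0.00173°, Δλ = +0.00758°.
Converting to metres (1° lat = 111300 m, cos φ = 0.391036): observed ΔN = 192.5 m, observed ΔE = 329.9 m.
Subtracting the expected shift leaves a residual of 192.5 − (214) = -21.5 m north and 329.9 − (291) = 38.9 m east.
Residual distance = √((-21.5)² + 38.9²) = 44.4 m.

44 m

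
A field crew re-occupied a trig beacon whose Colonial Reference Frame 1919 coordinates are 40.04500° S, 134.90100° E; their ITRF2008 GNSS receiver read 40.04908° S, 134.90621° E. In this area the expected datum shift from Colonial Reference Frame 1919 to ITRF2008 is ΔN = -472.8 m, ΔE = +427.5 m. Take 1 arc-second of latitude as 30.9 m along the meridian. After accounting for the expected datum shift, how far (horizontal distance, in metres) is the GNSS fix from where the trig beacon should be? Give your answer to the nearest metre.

25 m

Observed coordinate differences: Δφ = -0.00408°, Δλ = +0.00521°.
Converting to metres (1° lat = 111240 m, cos φ = 0.765539): observed ΔN = -453.9 m, observed ΔE = 443.7 m.
Subtracting the expected shift leaves a residual of -453.9 − (-472.8) = 18.9 m north and 443.7 − (427.5) = 16.2 m east.
Residual distance = √(18.9² + 16.2²) = 24.9 m.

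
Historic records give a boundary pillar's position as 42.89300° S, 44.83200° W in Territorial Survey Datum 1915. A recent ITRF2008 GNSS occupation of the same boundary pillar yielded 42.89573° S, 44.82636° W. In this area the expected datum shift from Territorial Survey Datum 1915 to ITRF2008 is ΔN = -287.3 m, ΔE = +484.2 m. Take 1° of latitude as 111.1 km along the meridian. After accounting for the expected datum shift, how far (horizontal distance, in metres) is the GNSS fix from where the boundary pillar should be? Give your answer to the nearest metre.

30 m

Observed coordinate differences: Δφ = -0.00273°, Δλ = +0.00564°.
Converting to metres (1° lat = 111100 m, cos φ = 0.732626): observed ΔN = -303.3 m, observed ΔE = 459.1 m.
Subtracting the expected shift leaves a residual of -303.3 − (-287.3) = -16.0 m north and 459.1 − (484.2) = -25.1 m east.
Residual distance = √((-16.0)² + (-25.1)²) = 29.8 m.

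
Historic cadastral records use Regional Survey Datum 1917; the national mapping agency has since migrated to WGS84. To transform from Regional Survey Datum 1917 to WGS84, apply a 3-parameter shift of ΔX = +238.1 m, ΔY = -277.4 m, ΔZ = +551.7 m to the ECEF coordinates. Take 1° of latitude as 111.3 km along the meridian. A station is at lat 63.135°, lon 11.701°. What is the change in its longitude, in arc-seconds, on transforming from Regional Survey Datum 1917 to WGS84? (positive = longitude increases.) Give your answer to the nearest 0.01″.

sin φ = 0.892074, cos φ = 0.451890, sin λ = 0.202804, cos λ = 0.979219.
East component: ΔE = −sin λ·ΔX + cos λ·ΔY = −(0.202804)(238.1) + (0.979219)(-277.4) = -319.92 m.
1° of latitude spans 111300 m; at latitude φ, 1° of longitude spans that × cos φ = 50295.3 m, so Δλ = -319.92 / 50295.3 × 3600 = -22.899″.

Δλ = -22.90″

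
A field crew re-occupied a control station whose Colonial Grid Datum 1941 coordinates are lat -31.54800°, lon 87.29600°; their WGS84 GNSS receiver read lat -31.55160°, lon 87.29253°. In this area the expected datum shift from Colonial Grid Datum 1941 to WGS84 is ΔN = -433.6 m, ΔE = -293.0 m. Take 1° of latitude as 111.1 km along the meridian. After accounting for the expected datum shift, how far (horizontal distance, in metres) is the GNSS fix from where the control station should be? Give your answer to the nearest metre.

Observed coordinate differences: Δφ = -0.00360°, Δλ = -0.00347°.
Converting to metres (1° lat = 111100 m, cos φ = 0.852202): observed ΔN = -400.0 m, observed ΔE = -328.5 m.
Subtracting the expected shift leaves a residual of -400.0 − (-433.6) = 33.6 m north and -328.5 − (-293.0) = -35.5 m east.
Residual distance = √(33.6² + (-35.5)²) = 48.9 m.

49 m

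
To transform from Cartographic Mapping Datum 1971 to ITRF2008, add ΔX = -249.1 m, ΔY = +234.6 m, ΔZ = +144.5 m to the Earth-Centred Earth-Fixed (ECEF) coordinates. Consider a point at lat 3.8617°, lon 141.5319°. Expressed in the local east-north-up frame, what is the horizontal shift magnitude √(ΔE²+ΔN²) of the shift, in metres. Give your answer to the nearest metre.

125 m

At φ = 3.8617°, λ = 141.5319°: sin φ = 0.067348, cos φ = 0.997730, sin λ = 0.622079, cos λ = -0.782955.
ΔE = −sin λ·ΔX + cos λ·ΔY = −(0.622079)·(-249.1) + (-0.782955)·(234.6) = -28.72 m.
ΔN = −sin φ cos λ·ΔX − sin φ sin λ·ΔY + cos φ·ΔZ = −(0.067348)(-0.782955)(-249.1) − (0.067348)(0.622079)(234.6) + (0.997730)(144.5) = 121.21 m.
Horizontal magnitude = √(ΔE² + ΔN²) = √((-28.72)² + 121.21²) = 124.56 m.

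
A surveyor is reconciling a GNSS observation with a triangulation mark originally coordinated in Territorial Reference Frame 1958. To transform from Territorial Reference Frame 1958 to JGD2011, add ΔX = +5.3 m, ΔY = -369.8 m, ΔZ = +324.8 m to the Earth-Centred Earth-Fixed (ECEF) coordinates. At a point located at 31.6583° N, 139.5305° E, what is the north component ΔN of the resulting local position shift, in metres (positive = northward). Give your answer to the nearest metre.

At φ = 31.6583°, λ = 139.5305°: sin φ = 0.524852, cos φ = 0.851193, sin λ = 0.649043, cos λ = -0.760752.
ΔN = −sin φ cos λ·ΔX − sin φ sin λ·ΔY + cos φ·ΔZ = −(0.524852)(-0.760752)(5.3) − (0.524852)(0.649043)(-369.8) + (0.851193)(324.8) = 404.56 m.

ΔN = 405 m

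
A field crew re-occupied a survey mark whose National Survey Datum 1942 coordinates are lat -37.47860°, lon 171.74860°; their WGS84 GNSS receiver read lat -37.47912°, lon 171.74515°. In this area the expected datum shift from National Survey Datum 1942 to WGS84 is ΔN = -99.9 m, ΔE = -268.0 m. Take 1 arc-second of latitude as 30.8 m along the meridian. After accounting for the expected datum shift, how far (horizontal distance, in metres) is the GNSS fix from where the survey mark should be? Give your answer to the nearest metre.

Observed coordinate differences: Δφ = -0.00052°, Δλ = -0.00345°.
Converting to metres (1° lat = 110880 m, cos φ = 0.793581): observed ΔN = -57.7 m, observed ΔE = -303.6 m.
Subtracting the expected shift leaves a residual of -57.7 − (-99.9) = 42.2 m north and -303.6 − (-268.0) = -35.6 m east.
Residual distance = √(42.2² + (-35.6)²) = 55.2 m.

55 m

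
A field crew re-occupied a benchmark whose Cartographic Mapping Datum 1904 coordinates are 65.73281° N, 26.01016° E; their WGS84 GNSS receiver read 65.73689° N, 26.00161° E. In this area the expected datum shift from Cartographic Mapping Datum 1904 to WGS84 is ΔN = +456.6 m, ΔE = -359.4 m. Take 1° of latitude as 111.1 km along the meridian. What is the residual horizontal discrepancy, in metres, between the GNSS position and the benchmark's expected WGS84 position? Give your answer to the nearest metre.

31 m

Observed coordinate differences: Δφ = +0.00408°, Δλ = -0.00855°.
Converting to metres (1° lat = 111100 m, cos φ = 0.410992): observed ΔN = 453.3 m, observed ΔE = -390.4 m.
Subtracting the expected shift leaves a residual of 453.3 − (456.6) = -3.3 m north and -390.4 − (-359.4) = -31.0 m east.
Residual distance = √((-3.3)² + (-31.0)²) = 31.2 m.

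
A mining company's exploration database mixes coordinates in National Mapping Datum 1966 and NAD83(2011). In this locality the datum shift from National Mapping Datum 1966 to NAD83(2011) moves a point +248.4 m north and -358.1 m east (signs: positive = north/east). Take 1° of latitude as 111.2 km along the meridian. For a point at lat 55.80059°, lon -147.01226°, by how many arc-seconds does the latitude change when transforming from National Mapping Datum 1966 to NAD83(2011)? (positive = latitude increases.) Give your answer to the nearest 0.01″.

1° of latitude = 111.2 km, so Δφ = 248.4 / 111200 = 0.0022338° = 8.042″.

Δφ = 8.04″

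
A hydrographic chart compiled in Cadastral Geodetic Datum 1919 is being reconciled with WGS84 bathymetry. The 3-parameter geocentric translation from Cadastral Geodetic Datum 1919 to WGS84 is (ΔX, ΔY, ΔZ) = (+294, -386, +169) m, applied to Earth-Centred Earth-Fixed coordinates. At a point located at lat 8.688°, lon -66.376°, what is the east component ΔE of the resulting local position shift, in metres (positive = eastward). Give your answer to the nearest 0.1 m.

The local east axis at (φ, λ) is (−sin λ, cos λ, 0), so ΔE = −sin(-66.376°)·294 + cos(-66.376°)·(-386) = 114.68 m.

ΔE = 114.7 m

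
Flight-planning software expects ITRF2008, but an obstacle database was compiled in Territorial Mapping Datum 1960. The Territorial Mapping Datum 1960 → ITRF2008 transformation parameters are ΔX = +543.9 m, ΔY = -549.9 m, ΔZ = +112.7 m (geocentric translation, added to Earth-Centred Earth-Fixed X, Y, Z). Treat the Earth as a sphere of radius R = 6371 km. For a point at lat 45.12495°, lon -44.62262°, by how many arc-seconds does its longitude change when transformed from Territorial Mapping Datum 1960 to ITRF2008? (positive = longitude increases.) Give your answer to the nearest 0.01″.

sin φ = 0.708647, cos φ = 0.705563, sin λ = -0.702434, cos λ = 0.711749.
East component: ΔE = −sin λ·ΔX + cos λ·ΔY = −(-0.702434)(543.9) + (0.711749)(-549.9) = -9.34 m.
1° of latitude spans πR/180 = 111195 m; at latitude φ, 1° of longitude spans that × cos φ = 78455.0 m, so Δλ = -9.34 / 78455.0 × 3600 = -0.428″.

Δλ = -0.43″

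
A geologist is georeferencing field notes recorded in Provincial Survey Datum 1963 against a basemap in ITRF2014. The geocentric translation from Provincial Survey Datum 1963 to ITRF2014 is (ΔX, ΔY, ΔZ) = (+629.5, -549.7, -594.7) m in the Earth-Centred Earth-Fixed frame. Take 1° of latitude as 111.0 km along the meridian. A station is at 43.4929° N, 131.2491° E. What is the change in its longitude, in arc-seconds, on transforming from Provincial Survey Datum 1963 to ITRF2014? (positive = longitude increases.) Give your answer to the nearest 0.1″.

Δλ = -5.0″

sin φ = 0.688265, cos φ = 0.725460, sin λ = 0.751850, cos λ = -0.659334.
East component: ΔE = −sin λ·ΔX + cos λ·ΔY = −(0.751850)(629.5) + (-0.659334)(-549.7) = -110.85 m.
1° of latitude spans 111000 m; at latitude φ, 1° of longitude spans that × cos φ = 80526.0 m, so Δλ = -110.85 / 80526.0 × 3600 = -4.956″.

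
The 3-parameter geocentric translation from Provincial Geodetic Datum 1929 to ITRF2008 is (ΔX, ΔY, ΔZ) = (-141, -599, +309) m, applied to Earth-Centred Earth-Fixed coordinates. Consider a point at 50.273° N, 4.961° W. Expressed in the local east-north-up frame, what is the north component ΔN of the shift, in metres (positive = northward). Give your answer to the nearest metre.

The local north axis is (−sin φ cos λ, −sin φ sin λ, cos φ), giving ΔN = 108.037 − 39.839 + 197.491 = 265.69 m.

ΔN = 266 m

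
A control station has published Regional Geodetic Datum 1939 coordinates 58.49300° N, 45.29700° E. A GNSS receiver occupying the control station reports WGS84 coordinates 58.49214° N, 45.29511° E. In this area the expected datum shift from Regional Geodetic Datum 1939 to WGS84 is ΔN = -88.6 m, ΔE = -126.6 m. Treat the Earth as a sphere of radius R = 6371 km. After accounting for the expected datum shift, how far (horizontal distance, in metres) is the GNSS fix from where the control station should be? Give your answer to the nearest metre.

18 m

Observed coordinate differences: Δφ = -0.00086°, Δλ = -0.00189°.
Converting to metres (1° lat = 111195 m, cos φ = 0.522603): observed ΔN = -95.6 m, observed ΔE = -109.8 m.
Subtracting the expected shift leaves a residual of -95.6 − (-88.6) = -7.0 m north and -109.8 − (-126.6) = 16.8 m east.
Residual distance = √((-7.0)² + 16.8²) = 18.2 m.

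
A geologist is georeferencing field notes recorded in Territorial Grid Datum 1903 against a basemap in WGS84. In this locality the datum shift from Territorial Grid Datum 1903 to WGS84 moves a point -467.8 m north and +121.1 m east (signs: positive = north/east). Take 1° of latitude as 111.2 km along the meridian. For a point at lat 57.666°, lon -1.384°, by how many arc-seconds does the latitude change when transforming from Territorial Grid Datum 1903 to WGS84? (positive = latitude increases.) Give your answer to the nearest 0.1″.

Δφ = -15.1″

1° of latitude = 111.2 km, so Δφ = -467.8 / 111200 = -0.0042068° = -15.145″.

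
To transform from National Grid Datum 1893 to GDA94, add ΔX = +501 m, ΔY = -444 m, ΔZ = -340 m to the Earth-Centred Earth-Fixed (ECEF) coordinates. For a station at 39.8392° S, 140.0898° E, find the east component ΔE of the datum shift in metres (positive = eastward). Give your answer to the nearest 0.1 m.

ΔE = 19.1 m

At φ = -39.8392°, λ = 140.0898°: sin φ = -0.640635, cos φ = 0.767845, sin λ = 0.641586, cos λ = -0.767051.
ΔE = −sin λ·ΔX + cos λ·ΔY = −(0.641586)·(501) + (-0.767051)·(-444) = 19.14 m.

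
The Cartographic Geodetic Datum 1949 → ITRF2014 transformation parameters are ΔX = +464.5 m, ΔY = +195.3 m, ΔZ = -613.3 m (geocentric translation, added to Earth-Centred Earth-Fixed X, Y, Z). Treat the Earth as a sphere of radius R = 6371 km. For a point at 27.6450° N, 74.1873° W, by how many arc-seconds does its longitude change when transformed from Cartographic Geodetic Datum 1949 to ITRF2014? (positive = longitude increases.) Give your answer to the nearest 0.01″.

sin φ = 0.463992, cos φ = 0.885839, sin λ = -0.962158, cos λ = 0.272494.
East component: ΔE = −sin λ·ΔX + cos λ·ΔY = −(-0.962158)(464.5) + (0.272494)(195.3) = 500.14 m.
1° of latitude spans πR/180 = 111195 m; at latitude φ, 1° of longitude spans that × cos φ = 98500.9 m, so Δλ = 500.14 / 98500.9 × 3600 = 18.279″.

Δλ = 18.28″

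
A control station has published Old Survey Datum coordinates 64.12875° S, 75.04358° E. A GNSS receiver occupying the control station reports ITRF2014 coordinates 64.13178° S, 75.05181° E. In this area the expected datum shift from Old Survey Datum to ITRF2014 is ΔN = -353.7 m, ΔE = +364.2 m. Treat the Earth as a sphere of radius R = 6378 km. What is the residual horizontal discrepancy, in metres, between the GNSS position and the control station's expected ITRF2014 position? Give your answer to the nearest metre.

Observed coordinate differences: Δφ = -0.00303°, Δλ = +0.00823°.
Converting to metres (1° lat = 111317 m, cos φ = 0.436350): observed ΔN = -337.3 m, observed ΔE = 399.8 m.
Subtracting the expected shift leaves a residual of -337.3 − (-353.7) = 16.4 m north and 399.8 − (364.2) = 35.6 m east.
Residual distance = √(16.4² + 35.6²) = 39.2 m.

39 m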